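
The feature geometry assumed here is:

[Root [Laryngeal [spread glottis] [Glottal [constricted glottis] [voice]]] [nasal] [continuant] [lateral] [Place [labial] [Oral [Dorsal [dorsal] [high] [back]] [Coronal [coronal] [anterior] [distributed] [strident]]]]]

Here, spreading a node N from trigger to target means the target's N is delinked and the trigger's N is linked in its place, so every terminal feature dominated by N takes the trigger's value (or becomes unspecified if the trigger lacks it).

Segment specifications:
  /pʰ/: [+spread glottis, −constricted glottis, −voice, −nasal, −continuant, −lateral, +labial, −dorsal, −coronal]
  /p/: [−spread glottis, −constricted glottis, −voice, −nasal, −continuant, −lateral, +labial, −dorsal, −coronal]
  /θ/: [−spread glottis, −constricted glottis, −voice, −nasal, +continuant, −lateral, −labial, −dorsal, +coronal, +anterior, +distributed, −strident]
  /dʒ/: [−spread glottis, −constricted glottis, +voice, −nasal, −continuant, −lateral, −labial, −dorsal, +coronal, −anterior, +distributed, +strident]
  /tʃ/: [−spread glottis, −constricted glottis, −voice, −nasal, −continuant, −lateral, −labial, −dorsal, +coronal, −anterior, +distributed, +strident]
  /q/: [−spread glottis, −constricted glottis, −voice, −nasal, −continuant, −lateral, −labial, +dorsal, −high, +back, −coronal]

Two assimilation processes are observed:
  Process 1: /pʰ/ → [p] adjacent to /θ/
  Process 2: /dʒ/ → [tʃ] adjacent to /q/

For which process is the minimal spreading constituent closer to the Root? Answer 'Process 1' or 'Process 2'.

Process 1: the feature that changes is [spread glottis]; the minimal node is [spread glottis] (depth 2).
In Process 2, [voice] changes, so the minimal spreading node is [voice] at depth 3.
[spread glottis] (depth 2) sits above [voice] (depth 3), making Process 1 the one with the higher spreading node.

Process 1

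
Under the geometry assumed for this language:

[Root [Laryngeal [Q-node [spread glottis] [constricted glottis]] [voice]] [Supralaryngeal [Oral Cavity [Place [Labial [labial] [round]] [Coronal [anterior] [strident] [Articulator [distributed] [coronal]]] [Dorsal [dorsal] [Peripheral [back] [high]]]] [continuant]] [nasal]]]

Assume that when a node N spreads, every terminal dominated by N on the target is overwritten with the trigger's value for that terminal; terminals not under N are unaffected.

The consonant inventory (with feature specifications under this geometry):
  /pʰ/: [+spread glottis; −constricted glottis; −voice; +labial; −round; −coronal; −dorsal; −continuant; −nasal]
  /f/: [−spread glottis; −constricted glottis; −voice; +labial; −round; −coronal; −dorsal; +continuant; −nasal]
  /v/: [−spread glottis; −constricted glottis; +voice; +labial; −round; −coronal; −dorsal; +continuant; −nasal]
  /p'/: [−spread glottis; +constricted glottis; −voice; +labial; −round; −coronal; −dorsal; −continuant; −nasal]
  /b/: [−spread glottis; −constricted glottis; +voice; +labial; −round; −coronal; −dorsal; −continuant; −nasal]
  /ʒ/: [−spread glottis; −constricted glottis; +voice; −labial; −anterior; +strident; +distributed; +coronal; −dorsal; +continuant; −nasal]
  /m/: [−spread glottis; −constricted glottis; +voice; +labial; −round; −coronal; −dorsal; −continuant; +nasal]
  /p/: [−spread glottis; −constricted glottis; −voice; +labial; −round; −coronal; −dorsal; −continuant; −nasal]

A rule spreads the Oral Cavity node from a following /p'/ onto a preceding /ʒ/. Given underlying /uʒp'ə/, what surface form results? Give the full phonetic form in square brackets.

The Oral Cavity node dominates the terminals [labial], [round], [anterior], [strident], [distributed], [coronal], [dorsal], [back], [high], [continuant].
Spreading Oral Cavity from /p'/ onto /ʒ/ replaces those values with /p'/'s: [+labial], [−round], [−coronal], [−dorsal], [−continuant]. Features outside Oral Cavity ([spread glottis], [constricted glottis], [voice], …) stay as in /ʒ/.
Among the inventory, only /b/ has exactly this specification, giving the surface form [ubp'ə].

[ubp'ə]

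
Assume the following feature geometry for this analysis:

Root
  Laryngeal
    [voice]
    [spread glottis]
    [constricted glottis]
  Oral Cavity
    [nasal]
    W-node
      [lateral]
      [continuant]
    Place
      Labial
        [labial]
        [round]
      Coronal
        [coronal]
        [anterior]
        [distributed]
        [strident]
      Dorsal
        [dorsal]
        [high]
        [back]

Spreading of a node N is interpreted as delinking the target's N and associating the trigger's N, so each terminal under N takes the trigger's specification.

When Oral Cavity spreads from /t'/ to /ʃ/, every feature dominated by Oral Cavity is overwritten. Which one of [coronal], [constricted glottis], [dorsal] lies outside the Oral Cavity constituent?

The terminals dominated by Oral Cavity are [nasal], [lateral], [continuant], [labial], [round], [coronal], [anterior], [distributed], [strident], [dorsal], [high], [back].
Spreading Oral Cavity replaces [dorsal], [coronal] with the trigger's values, since each sits inside the Oral Cavity constituent.
[constricted glottis] attaches under Laryngeal, not under Oral Cavity, so /ʃ/ retains its own value for [constricted glottis].

[constricted glottis]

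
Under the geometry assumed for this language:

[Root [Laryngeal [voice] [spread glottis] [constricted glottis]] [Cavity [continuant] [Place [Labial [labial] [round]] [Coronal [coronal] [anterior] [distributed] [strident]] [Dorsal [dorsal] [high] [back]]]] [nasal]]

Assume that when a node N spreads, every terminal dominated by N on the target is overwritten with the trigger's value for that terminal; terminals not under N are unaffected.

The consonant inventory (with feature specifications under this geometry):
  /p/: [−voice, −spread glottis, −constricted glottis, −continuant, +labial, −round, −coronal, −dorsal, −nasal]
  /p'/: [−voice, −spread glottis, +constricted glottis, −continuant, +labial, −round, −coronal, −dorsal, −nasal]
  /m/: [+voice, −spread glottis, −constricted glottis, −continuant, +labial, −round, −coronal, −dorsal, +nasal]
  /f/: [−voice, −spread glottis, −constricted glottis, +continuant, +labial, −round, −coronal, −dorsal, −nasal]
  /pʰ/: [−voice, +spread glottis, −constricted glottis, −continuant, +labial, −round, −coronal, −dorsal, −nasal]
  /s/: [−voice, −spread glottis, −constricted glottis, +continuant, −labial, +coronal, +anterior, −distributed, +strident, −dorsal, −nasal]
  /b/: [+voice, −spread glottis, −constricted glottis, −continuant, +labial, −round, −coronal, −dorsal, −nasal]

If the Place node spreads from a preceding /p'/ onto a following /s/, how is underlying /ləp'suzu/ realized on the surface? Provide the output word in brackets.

Terminals under Place in this geometry: [labial], [round], [coronal], [anterior], [distributed], [strident], [dorsal], [high], [back].
After delinking /s/'s Place and linking /p'/'s, the affected terminals become [+labial], [−round], [−coronal], [−dorsal]; [voice], [spread glottis], [constricted glottis], … (outside Place) are retained from /s/.
This feature bundle is that of [f], so /ləp'suzu/ surfaces as [ləp'fuzu].

[ləp'fuzu]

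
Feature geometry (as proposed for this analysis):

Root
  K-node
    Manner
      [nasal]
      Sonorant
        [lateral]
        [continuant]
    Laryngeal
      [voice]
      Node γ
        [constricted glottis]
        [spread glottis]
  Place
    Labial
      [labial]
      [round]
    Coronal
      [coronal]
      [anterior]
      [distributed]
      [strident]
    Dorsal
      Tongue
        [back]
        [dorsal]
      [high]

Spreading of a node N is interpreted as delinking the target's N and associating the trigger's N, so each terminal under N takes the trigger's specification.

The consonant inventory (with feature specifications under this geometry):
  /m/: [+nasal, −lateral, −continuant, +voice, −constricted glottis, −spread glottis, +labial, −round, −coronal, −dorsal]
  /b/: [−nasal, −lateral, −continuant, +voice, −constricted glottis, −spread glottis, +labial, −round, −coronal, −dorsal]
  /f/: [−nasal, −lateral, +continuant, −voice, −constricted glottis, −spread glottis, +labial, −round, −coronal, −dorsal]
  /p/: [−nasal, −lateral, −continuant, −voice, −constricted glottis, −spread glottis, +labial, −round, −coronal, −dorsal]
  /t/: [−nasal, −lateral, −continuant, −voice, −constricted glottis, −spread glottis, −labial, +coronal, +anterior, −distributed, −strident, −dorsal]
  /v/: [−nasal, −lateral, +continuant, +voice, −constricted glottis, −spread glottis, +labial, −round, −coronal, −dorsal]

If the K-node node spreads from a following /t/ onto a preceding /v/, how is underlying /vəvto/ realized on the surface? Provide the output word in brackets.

The K-node node dominates the terminals [nasal], [lateral], [continuant], [voice], [constricted glottis], [spread glottis].
After delinking /v/'s K-node and linking /t/'s, the affected terminals become [−nasal], [−lateral], [−continuant], [−voice], [−constricted glottis], [−spread glottis]; [labial], [round], [coronal], … (outside K-node) are retained from /v/.
Among the inventory, only /p/ has exactly this specification, giving the surface form [vəpto].

[vəpto]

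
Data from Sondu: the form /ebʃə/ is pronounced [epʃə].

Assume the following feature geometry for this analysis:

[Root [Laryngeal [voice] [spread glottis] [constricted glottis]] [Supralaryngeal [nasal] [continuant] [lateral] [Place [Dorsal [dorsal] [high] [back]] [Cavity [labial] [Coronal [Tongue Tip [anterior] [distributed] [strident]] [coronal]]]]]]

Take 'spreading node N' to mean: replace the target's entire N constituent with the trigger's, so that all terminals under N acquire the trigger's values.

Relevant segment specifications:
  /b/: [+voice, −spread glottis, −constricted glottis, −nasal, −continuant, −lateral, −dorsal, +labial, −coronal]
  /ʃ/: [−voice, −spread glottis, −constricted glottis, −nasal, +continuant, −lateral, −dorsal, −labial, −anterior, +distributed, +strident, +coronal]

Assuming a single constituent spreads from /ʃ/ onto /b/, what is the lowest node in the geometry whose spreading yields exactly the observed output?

[voice]

Feature comparison: [voice] differs between /b/ and [p]; the remaining terminals match.
Since just one terminal is affected and it takes /ʃ/'s value, spreading the terminal [voice] alone is sufficient and minimal.
Features on which the two segments disagree outside [voice], such as [continuant], [coronal], are unchanged — nothing dominating them spread, and [voice] is the minimal sufficient constituent.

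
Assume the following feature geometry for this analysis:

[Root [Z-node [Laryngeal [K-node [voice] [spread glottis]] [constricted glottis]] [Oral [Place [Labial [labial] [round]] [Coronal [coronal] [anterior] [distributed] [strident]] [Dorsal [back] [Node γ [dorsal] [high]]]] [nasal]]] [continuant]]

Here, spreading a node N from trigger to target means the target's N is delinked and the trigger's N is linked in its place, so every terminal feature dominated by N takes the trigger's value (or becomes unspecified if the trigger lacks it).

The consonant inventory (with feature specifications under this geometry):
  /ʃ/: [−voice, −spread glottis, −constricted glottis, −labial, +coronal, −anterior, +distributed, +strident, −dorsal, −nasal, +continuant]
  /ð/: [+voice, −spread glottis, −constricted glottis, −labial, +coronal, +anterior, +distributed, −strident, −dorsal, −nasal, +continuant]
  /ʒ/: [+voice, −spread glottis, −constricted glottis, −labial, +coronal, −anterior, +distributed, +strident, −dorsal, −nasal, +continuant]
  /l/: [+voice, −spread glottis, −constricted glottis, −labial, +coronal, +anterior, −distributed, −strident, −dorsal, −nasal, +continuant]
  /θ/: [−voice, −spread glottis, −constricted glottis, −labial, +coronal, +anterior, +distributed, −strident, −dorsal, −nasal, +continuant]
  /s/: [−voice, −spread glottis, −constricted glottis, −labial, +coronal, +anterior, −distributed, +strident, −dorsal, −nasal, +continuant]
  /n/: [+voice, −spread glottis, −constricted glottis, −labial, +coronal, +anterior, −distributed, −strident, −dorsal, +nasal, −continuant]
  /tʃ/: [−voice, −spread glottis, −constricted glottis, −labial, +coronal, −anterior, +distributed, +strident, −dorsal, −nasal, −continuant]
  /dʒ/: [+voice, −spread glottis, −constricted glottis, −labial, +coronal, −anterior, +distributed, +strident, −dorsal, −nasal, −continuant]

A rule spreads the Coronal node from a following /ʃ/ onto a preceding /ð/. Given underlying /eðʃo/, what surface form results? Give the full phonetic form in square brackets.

The Coronal node dominates the terminals [coronal], [anterior], [distributed], [strident].
The target acquires /ʃ/'s values for everything under Coronal — [+coronal], [−anterior], [+distributed], [+strident] — while keeping its own [voice], [spread glottis], [constricted glottis], ….
This feature bundle is that of [ʒ], so /eðʃo/ surfaces as [eʒʃo].

[eʒʃo]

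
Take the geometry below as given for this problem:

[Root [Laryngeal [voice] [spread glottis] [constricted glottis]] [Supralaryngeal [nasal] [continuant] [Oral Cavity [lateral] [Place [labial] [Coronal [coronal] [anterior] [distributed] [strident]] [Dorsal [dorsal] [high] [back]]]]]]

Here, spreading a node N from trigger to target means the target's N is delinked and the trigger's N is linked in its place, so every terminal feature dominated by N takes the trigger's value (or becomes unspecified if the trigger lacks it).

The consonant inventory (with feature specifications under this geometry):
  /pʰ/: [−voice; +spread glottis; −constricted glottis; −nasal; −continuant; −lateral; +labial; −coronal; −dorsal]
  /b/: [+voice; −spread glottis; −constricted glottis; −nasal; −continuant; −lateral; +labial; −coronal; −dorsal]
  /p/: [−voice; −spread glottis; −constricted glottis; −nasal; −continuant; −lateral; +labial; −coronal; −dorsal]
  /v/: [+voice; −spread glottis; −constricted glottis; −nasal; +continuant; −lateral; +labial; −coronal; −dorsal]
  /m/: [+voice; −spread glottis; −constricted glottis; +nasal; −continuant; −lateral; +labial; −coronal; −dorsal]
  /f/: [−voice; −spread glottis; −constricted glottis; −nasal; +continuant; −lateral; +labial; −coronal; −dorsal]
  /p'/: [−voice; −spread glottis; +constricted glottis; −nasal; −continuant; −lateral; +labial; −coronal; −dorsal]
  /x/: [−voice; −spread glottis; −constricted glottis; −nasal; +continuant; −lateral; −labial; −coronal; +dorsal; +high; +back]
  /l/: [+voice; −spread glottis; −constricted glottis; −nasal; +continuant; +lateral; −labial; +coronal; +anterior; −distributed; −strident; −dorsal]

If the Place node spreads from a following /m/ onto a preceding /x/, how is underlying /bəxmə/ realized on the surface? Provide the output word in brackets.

[bəfmə]

Place immediately or transitively dominates [labial], [coronal], [anterior], [distributed], [strident], [dorsal], [high], [back].
After delinking /x/'s Place and linking /m/'s, the affected terminals become [+labial], [−coronal], [−dorsal]; [voice], [spread glottis], [constricted glottis], … (outside Place) are retained from /x/.
Among the inventory, only /f/ has exactly this specification, giving the surface form [bəfmə].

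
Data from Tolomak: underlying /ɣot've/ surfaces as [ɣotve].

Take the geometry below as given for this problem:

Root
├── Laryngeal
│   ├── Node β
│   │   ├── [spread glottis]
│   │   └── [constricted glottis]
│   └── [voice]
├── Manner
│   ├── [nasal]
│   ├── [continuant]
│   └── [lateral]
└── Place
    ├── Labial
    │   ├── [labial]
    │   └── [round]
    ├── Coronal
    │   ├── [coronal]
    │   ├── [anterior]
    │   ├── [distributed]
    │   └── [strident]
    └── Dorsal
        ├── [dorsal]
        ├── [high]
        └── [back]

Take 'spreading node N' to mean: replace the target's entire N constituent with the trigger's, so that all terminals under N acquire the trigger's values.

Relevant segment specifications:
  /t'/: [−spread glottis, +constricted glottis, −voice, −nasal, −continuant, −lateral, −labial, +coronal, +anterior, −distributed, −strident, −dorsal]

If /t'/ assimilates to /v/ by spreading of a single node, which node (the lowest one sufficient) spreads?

/t'/ and [t] differ in [constricted glottis]; every other specified feature is identical.
With a single altered terminal, the smallest constituent that could spread is that terminal — [constricted glottis].
[continuant], [coronal] stay as in /t'/ although /v/ differs there, so no node dominating them spread; among the remaining candidates [constricted glottis] is the lowest that derives the output.

[constricted glottis]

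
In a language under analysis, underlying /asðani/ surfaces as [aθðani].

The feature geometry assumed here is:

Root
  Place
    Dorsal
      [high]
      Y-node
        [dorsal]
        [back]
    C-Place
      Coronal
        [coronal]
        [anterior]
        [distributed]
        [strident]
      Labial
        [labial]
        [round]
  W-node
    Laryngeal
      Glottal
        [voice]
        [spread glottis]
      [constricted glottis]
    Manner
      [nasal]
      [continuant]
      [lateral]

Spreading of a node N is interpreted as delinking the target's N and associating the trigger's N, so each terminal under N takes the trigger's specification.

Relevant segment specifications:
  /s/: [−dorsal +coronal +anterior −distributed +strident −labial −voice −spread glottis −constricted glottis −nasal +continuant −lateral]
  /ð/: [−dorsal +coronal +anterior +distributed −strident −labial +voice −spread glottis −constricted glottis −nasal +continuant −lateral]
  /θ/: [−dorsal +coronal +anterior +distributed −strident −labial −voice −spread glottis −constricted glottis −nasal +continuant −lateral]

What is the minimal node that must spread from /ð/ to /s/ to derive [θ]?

/s/ and [θ] differ in [distributed], [strident]; every other specified feature is identical.
In this geometry the lowest node dominating all of them is Coronal: every daughter of Coronal dominates only a proper subset, so no lower node suffices.
Spreading Coronal from /ð/ overwrites each of those terminals with /ð/'s values, yielding exactly [θ].
[voice] stays as in /s/ although /ð/ differs there, so no node dominating it spread; among the remaining candidates Coronal is the lowest that derives the output.

Coronal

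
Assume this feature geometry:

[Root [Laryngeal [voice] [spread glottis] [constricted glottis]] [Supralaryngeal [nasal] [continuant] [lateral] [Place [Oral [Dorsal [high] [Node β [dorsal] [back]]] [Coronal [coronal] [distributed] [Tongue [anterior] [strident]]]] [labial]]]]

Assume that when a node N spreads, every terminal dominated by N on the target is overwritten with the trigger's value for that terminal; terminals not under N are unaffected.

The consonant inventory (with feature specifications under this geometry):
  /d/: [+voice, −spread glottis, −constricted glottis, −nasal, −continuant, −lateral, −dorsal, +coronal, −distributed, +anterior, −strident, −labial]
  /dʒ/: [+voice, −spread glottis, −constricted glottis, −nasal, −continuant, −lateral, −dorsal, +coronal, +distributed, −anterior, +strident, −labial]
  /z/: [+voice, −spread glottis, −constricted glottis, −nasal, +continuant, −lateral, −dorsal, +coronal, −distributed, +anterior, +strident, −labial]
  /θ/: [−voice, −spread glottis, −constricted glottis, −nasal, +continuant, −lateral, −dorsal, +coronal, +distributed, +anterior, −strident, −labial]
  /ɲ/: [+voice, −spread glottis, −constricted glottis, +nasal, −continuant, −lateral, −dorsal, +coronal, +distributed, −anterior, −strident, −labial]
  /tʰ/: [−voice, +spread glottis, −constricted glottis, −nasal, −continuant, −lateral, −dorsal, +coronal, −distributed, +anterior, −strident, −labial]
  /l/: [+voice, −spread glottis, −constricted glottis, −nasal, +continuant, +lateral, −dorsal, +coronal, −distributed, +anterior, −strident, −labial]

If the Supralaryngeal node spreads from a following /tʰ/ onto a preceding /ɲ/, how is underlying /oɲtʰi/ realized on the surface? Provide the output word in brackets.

Supralaryngeal immediately or transitively dominates [nasal], [continuant], [lateral], [high], [dorsal], [back], [coronal], [distributed], [anterior], [strident], [labial].
The target acquires /tʰ/'s values for everything under Supralaryngeal — [−nasal], [−continuant], [−lateral], [−dorsal], [+coronal], [−distributed], [+anterior], [−strident], [−labial] — while keeping its own [voice], [spread glottis], [constricted glottis].
Among the inventory, only /d/ has exactly this specification, giving the surface form [odtʰi].

[odtʰi]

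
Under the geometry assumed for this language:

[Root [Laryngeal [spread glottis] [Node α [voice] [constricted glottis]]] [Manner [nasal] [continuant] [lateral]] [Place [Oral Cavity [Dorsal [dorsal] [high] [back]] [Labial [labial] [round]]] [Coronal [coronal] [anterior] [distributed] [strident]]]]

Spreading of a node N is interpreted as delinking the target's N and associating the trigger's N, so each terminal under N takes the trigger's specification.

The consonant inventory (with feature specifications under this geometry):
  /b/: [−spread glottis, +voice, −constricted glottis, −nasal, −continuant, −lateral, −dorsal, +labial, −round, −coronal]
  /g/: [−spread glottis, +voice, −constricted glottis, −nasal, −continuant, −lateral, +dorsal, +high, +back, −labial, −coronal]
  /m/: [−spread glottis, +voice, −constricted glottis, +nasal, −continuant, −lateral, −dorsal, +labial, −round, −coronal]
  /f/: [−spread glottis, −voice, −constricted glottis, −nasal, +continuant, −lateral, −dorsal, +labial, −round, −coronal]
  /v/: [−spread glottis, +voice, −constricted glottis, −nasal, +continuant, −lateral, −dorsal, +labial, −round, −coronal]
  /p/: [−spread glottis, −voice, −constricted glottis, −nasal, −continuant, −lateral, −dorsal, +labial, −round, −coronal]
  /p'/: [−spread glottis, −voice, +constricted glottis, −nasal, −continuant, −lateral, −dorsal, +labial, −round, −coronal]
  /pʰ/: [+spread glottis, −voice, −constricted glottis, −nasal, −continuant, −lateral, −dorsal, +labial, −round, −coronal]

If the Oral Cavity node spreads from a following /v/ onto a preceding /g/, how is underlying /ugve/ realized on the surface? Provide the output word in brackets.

The Oral Cavity node dominates the terminals [dorsal], [high], [back], [labial], [round].
The target acquires /v/'s values for everything under Oral Cavity — [−dorsal], [+labial], [−round] — while keeping its own [spread glottis], [voice], [constricted glottis], ….
Among the inventory, only /b/ has exactly this specification, giving the surface form [ubve].

[ubve]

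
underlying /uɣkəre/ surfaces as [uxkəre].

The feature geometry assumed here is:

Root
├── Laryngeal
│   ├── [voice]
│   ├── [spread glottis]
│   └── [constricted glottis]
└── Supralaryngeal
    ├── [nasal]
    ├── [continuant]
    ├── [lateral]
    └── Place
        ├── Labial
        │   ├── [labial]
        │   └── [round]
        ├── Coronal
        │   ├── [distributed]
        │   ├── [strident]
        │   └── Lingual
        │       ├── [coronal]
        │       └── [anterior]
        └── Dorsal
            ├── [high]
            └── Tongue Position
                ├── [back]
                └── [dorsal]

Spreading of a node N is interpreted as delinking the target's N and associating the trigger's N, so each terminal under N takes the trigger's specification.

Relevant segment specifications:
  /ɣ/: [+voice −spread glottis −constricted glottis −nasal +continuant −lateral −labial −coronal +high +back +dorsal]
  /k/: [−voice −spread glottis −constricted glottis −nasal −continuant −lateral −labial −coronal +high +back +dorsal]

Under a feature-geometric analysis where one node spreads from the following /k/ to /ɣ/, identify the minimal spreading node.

[voice]

Comparing /ɣ/ with its surface form [x], the only feature that changes is [voice].
Since just one terminal is affected and it takes /k/'s value, spreading the terminal [voice] alone is sufficient and minimal.
[continuant] stays as in /ɣ/ although /k/ differs there, so no node dominating it spread; among the remaining candidates [voice] is the lowest that derives the output.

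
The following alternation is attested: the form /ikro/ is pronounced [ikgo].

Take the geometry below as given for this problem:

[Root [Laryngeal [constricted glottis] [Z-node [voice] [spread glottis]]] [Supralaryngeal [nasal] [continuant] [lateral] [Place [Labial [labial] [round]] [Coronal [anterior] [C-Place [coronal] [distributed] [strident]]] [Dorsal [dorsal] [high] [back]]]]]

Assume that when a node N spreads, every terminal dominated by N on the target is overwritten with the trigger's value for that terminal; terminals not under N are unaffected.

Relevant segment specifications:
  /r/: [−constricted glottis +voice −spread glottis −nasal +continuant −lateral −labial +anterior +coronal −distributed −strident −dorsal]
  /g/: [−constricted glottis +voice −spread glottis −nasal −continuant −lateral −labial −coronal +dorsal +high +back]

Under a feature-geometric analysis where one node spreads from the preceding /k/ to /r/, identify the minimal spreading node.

Supralaryngeal

Feature comparison: [continuant], [coronal], [anterior], [distributed], [strident], [dorsal], [high], [back] differ between /r/ and [g]; the remaining terminals match.
Tracing each changed feature up the tree, the paths first meet at Supralaryngeal; any lower node misses at least one of them.
If Supralaryngeal spreads, every terminal under it takes /k/'s value, producing [g] as observed.
Since [voice] is preserved even though /k/ disagrees there, no node above Supralaryngeal spread.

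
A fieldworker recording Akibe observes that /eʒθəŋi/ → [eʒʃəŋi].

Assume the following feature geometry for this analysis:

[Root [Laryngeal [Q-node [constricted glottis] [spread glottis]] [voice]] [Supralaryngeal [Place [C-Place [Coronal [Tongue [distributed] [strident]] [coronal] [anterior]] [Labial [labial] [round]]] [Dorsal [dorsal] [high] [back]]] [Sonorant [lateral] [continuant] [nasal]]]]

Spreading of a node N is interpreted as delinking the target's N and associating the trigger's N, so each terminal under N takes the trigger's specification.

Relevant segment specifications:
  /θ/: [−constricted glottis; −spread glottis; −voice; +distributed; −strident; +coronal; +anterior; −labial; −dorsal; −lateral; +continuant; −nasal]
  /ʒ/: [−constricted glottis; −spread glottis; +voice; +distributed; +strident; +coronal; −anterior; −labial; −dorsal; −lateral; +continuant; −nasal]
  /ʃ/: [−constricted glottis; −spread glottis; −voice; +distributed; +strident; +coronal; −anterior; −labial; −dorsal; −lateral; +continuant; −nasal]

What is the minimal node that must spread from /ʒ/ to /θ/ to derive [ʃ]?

Coronal

/θ/ and [ʃ] differ in [anterior], [strident]; every other specified feature is identical.
The smallest constituent containing every changed terminal is Coronal — each of its daughters lacks at least one of the affected features.
Delinking /θ/'s Coronal and associating /ʒ/'s Coronal gives precisely the feature bundle of [ʃ].
[voice] stays as in /θ/ although /ʒ/ differs there, so no node dominating it spread; among the remaining candidates Coronal is the lowest that derives the output.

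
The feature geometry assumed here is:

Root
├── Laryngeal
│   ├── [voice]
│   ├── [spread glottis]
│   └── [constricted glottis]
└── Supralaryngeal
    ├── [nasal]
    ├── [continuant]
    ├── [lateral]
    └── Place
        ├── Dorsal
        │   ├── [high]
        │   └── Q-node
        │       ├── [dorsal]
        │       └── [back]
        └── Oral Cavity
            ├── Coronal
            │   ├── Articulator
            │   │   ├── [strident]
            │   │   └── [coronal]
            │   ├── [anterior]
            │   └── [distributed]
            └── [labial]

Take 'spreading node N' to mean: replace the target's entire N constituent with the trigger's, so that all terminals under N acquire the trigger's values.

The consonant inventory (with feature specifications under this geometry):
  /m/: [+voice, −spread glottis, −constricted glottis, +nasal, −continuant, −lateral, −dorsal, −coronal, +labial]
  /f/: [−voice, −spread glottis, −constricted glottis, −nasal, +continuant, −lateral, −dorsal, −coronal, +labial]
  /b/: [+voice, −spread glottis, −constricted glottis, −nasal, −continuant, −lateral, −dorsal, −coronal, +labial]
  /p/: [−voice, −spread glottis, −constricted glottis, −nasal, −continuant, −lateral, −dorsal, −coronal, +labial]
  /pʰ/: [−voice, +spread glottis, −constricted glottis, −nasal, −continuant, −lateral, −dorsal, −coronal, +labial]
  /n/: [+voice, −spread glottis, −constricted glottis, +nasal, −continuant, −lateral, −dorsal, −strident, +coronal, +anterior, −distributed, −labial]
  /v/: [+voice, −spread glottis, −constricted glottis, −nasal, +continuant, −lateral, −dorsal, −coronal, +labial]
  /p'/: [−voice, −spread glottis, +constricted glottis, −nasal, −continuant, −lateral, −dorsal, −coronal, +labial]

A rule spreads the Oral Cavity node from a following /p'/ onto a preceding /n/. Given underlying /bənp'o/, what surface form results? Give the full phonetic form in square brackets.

The Oral Cavity node dominates the terminals [strident], [coronal], [anterior], [distributed], [labial].
After delinking /n/'s Oral Cavity and linking /p'/'s, the affected terminals become [−coronal], [+labial]; [voice], [spread glottis], [constricted glottis], … (outside Oral Cavity) are retained from /n/.
Among the inventory, only /m/ has exactly this specification, giving the surface form [bəmp'o].

[bəmp'o]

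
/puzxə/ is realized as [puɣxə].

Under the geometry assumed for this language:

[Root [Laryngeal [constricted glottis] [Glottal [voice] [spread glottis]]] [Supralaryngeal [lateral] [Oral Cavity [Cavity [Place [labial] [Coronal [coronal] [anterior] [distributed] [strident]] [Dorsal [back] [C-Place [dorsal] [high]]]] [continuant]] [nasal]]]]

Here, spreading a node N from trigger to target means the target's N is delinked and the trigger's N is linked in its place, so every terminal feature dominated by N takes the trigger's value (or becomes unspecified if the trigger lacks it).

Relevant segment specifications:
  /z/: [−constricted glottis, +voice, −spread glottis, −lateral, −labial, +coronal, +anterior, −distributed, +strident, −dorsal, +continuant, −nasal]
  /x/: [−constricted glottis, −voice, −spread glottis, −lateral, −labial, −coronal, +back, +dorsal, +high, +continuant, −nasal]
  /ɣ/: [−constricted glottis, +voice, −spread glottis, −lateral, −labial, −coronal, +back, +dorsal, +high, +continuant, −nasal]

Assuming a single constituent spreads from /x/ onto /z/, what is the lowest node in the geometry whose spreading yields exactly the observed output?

Place

Comparing /z/ with its surface form [ɣ], the features that change are [coronal], [anterior], [distributed], [strident], [dorsal], [high], [back].
These terminals are all dominated by Place, and no proper subconstituent of Place covers them all; Place is their lowest common ancestor.
If Place spreads, every terminal under it takes /x/'s value, producing [ɣ] as observed.
[voice] stays as in /z/ although /x/ differs there, so no node dominating it spread; among the remaining candidates Place is the lowest that derives the output.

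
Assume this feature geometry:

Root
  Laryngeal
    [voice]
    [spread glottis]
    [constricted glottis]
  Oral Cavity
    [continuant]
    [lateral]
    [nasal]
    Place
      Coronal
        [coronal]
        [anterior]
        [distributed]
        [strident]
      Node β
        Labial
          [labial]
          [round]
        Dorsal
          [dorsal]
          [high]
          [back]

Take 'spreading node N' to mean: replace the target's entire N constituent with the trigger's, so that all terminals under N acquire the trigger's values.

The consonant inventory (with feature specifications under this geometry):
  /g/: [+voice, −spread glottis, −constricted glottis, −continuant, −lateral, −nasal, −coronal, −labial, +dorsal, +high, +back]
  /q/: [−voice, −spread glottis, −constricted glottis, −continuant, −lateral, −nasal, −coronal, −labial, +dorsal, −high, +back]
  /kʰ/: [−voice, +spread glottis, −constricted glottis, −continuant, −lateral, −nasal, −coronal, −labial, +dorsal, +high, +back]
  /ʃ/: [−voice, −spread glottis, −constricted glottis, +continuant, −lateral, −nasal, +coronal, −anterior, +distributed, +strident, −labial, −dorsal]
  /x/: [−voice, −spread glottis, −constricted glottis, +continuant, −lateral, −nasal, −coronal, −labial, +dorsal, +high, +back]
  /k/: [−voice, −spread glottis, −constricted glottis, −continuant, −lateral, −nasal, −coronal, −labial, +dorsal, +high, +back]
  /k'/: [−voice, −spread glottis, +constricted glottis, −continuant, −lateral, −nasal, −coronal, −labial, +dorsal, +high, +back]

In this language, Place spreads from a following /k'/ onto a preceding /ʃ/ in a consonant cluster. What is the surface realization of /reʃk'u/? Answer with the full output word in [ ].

[rexk'u]

Terminals under Place in this geometry: [coronal], [anterior], [distributed], [strident], [labial], [round], [dorsal], [high], [back].
Spreading Place from /k'/ onto /ʃ/ replaces those values with /k'/'s: [−coronal], [−labial], [+dorsal], [+high], [+back]. Features outside Place ([voice], [spread glottis], [constricted glottis], …) stay as in /ʃ/.
The resulting bundle matches /x/ in the inventory; substituting it for /ʃ/ gives [rexk'u].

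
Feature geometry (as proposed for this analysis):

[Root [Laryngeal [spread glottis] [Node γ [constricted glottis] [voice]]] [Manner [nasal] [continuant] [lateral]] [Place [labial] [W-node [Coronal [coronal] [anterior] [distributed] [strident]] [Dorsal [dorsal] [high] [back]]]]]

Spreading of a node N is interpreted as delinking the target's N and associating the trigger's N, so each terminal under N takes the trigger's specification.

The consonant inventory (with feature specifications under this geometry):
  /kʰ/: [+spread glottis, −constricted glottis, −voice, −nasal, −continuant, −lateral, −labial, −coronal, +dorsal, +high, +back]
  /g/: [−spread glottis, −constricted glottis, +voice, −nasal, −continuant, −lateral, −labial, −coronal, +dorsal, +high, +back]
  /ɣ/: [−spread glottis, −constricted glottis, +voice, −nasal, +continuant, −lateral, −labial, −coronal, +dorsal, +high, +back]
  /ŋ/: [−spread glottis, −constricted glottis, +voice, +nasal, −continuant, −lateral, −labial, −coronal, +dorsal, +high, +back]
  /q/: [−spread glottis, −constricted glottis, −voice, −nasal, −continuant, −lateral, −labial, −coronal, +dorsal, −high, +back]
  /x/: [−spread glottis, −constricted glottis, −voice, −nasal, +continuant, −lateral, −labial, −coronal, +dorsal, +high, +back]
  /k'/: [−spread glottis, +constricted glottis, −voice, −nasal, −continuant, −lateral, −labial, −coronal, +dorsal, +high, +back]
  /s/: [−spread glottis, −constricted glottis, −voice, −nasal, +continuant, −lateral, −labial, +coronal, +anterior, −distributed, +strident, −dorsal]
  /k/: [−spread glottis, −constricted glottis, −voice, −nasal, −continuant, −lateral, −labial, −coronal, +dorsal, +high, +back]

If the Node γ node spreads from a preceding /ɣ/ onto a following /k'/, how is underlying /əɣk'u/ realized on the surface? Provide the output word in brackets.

[əɣgu]

The Node γ node dominates the terminals [constricted glottis], [voice].
The target acquires /ɣ/'s values for everything under Node γ — [−constricted glottis], [+voice] — while keeping its own [spread glottis], [nasal], [continuant], ….
Among the inventory, only /g/ has exactly this specification, giving the surface form [əɣgu].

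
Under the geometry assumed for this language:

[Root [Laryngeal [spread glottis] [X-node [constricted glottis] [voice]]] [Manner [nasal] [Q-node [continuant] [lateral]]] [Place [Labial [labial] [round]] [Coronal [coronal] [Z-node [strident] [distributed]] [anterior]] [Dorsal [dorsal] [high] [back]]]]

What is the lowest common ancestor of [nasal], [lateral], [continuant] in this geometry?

[nasal]: Root > Manner > [nasal].
[lateral]: Root > Manner > Q-node > [lateral].
[continuant]: Root > Manner > Q-node > [continuant].
These paths first converge at Manner; no daughter of Manner dominates all 3 features, so Manner is the minimal constituent.

Manner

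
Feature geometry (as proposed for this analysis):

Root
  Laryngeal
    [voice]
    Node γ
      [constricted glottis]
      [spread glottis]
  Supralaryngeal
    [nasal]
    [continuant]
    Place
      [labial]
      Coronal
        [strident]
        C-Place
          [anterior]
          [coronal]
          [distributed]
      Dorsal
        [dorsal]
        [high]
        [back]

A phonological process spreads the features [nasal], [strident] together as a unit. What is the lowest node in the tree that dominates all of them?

Supralaryngeal

[nasal] lies under Supralaryngeal (below Supralaryngeal).
[strident] lies under Coronal (below Supralaryngeal).
The listed terminals split across distinct daughters of Supralaryngeal, so Supralaryngeal itself is the smallest node containing them all.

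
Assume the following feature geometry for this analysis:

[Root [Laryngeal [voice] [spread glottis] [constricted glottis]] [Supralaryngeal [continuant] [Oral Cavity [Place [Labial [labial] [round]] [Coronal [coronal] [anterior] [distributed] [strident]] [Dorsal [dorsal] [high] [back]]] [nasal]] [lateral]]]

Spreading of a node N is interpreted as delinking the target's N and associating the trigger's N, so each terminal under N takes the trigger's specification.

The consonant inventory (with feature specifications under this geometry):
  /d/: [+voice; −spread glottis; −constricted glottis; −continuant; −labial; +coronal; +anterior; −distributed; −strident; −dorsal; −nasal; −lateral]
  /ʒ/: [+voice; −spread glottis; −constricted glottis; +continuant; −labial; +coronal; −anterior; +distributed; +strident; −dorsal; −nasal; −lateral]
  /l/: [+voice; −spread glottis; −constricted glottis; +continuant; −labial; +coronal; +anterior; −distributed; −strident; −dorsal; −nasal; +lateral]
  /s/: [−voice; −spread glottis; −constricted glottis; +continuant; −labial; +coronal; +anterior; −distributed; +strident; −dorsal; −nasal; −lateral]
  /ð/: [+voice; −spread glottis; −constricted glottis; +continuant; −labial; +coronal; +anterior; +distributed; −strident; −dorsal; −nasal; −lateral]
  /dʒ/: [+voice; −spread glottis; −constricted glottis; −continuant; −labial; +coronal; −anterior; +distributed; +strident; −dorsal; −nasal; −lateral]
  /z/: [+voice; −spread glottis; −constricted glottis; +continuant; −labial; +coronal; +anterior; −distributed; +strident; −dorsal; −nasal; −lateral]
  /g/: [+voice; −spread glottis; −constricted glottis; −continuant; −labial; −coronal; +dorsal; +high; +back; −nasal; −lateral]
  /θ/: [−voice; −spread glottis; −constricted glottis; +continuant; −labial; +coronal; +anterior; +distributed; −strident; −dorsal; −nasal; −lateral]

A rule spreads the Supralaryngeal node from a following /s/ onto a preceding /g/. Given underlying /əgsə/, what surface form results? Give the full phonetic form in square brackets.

Terminals under Supralaryngeal in this geometry: [continuant], [labial], [round], [coronal], [anterior], [distributed], [strident], [dorsal], [high], [back], [nasal], [lateral].
After delinking /g/'s Supralaryngeal and linking /s/'s, the affected terminals become [+continuant], [−labial], [+coronal], [+anterior], [−distributed], [+strident], [−dorsal], [−nasal], [−lateral]; [voice], [spread glottis], [constricted glottis] (outside Supralaryngeal) are retained from /g/.
The resulting bundle matches /z/ in the inventory; substituting it for /g/ gives [əzsə].

[əzsə]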